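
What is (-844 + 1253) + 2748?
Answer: 3157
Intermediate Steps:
(-844 + 1253) + 2748 = 409 + 2748 = 3157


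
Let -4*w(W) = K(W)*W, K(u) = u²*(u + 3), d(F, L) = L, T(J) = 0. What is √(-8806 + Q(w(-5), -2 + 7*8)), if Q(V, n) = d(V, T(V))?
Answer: I*√8806 ≈ 93.84*I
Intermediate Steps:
K(u) = u²*(3 + u)
w(W) = -W³*(3 + W)/4 (w(W) = -W²*(3 + W)*W/4 = -W³*(3 + W)/4)
Q(V, n) = 0
√(-8806 + Q(w(-5), -2 + 7*8)) = √(-8806 + 0) = √(-8806) = I*√8806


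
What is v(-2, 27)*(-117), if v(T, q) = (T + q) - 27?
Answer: 234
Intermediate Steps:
v(T, q) = -27 + T + q
v(-2, 27)*(-117) = (-27 - 2 + 27)*(-117) = -2*(-117) = 234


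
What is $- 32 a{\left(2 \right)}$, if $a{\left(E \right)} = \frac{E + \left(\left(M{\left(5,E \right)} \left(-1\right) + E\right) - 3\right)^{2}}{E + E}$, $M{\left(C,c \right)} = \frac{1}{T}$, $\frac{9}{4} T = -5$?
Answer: $- \frac{921}{50} \approx -18.42$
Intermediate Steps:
$T = - \frac{20}{9}$ ($T = \frac{4}{9} \left(-5\right) = - \frac{20}{9} \approx -2.2222$)
$M{\left(C,c \right)} = - \frac{9}{20}$ ($M{\left(C,c \right)} = \frac{1}{- \frac{20}{9}} = - \frac{9}{20}$)
$a{\left(E \right)} = \frac{E + \left(- \frac{51}{20} + E\right)^{2}}{2 E}$ ($a{\left(E \right)} = \frac{E + \left(\left(\left(- \frac{9}{20}\right) \left(-1\right) + E\right) - 3\right)^{2}}{E + E} = \frac{E + \left(\left(\frac{9}{20} + E\right) - 3\right)^{2}}{2 E} = \left(E + \left(- \frac{51}{20} + E\right)^{2}\right) \frac{1}{2 E} = \frac{E + \left(- \frac{51}{20} + E\right)^{2}}{2 E}$)
$- 32 a{\left(2 \right)} = - 32 \frac{\left(51 - 40\right)^{2} + 400 \cdot 2}{800 \cdot 2} = - 32 \cdot \frac{1}{800} \cdot \frac{1}{2} \left(\left(51 - 40\right)^{2} + 800\right) = - 32 \cdot \frac{1}{800} \cdot \frac{1}{2} \left(11^{2} + 800\right) = - 32 \cdot \frac{1}{800} \cdot \frac{1}{2} \left(121 + 800\right) = - 32 \cdot \frac{1}{800} \cdot \frac{1}{2} \cdot 921 = \left(-32\right) \frac{921}{1600} = - \frac{921}{50}$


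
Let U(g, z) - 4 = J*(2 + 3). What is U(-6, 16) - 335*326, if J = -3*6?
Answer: -109296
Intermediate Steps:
J = -18
U(g, z) = -86 (U(g, z) = 4 - 18*(2 + 3) = 4 - 18*5 = 4 - 90 = -86)
U(-6, 16) - 335*326 = -86 - 335*326 = -86 - 109210 = -109296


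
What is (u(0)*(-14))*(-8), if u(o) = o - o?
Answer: 0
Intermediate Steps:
u(o) = 0
(u(0)*(-14))*(-8) = (0*(-14))*(-8) = 0*(-8) = 0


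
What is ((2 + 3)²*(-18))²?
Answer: 202500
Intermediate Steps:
((2 + 3)²*(-18))² = (5²*(-18))² = (25*(-18))² = (-450)² = 202500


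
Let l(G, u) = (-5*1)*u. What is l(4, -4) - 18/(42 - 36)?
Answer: 17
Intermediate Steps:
l(G, u) = -5*u
l(4, -4) - 18/(42 - 36) = -5*(-4) - 18/(42 - 36) = 20 - 18/6 = 20 + (1/6)*(-18) = 20 - 3 = 17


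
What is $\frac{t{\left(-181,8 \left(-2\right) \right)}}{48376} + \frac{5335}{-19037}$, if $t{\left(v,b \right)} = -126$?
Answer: $- \frac{130242311}{460466956} \approx -0.28285$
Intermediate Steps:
$\frac{t{\left(-181,8 \left(-2\right) \right)}}{48376} + \frac{5335}{-19037} = - \frac{126}{48376} + \frac{5335}{-19037} = \left(-126\right) \frac{1}{48376} + 5335 \left(- \frac{1}{19037}\right) = - \frac{63}{24188} - \frac{5335}{19037} = - \frac{130242311}{460466956}$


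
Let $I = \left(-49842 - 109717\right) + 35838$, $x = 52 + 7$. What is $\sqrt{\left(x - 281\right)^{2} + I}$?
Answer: $i \sqrt{74437} \approx 272.83 i$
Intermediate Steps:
$x = 59$
$I = -123721$ ($I = -159559 + 35838 = -123721$)
$\sqrt{\left(x - 281\right)^{2} + I} = \sqrt{\left(59 - 281\right)^{2} - 123721} = \sqrt{\left(-222\right)^{2} - 123721} = \sqrt{49284 - 123721} = \sqrt{-74437} = i \sqrt{74437}$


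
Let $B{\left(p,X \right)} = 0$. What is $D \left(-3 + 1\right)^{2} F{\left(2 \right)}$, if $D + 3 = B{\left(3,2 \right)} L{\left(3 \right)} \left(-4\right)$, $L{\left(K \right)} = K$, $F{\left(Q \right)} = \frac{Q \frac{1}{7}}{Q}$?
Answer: $- \frac{12}{7} \approx -1.7143$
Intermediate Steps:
$F{\left(Q \right)} = \frac{1}{7}$ ($F{\left(Q \right)} = \frac{Q \frac{1}{7}}{Q} = \frac{\frac{1}{7} Q}{Q} = \frac{1}{7}$)
$D = -3$ ($D = -3 + 0 \cdot 3 \left(-4\right) = -3 + 0 \left(-4\right) = -3 + 0 = -3$)
$D \left(-3 + 1\right)^{2} F{\left(2 \right)} = - 3 \left(-3 + 1\right)^{2} \cdot \frac{1}{7} = - 3 \left(-2\right)^{2} \cdot \frac{1}{7} = \left(-3\right) 4 \cdot \frac{1}{7} = \left(-12\right) \frac{1}{7} = - \frac{12}{7}$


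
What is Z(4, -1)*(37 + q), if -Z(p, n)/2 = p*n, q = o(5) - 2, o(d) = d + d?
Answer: 360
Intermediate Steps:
o(d) = 2*d
q = 8 (q = 2*5 - 2 = 10 - 2 = 8)
Z(p, n) = -2*n*p (Z(p, n) = -2*p*n = -2*n*p)
Z(4, -1)*(37 + q) = (-2*(-1)*4)*(37 + 8) = 8*45 = 360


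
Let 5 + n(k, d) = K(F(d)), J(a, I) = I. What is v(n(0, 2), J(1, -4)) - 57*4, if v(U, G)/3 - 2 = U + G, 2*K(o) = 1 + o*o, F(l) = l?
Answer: -483/2 ≈ -241.50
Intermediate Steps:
K(o) = ½ + o²/2 (K(o) = (1 + o*o)/2 = (1 + o²)/2 = ½ + o²/2)
n(k, d) = -9/2 + d²/2 (n(k, d) = -5 + (½ + d²/2) = -9/2 + d²/2)
v(U, G) = 6 + 3*G + 3*U (v(U, G) = 6 + 3*(U + G) = 6 + 3*(G + U) = 6 + (3*G + 3*U) = 6 + 3*G + 3*U)
v(n(0, 2), J(1, -4)) - 57*4 = (6 + 3*(-4) + 3*(-9/2 + (½)*2²)) - 57*4 = (6 - 12 + 3*(-9/2 + (½)*4)) - 228 = (6 - 12 + 3*(-9/2 + 2)) - 228 = (6 - 12 + 3*(-5/2)) - 228 = (6 - 12 - 15/2) - 228 = -27/2 - 228 = -483/2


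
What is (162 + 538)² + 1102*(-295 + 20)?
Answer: 186950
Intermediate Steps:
(162 + 538)² + 1102*(-295 + 20) = 700² + 1102*(-275) = 490000 - 303050 = 186950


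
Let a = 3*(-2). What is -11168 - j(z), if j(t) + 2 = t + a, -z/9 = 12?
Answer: -11052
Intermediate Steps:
z = -108 (z = -9*12 = -108)
a = -6
j(t) = -8 + t (j(t) = -2 + (t - 6) = -2 + (-6 + t) = -8 + t)
-11168 - j(z) = -11168 - (-8 - 108) = -11168 - 1*(-116) = -11168 + 116 = -11052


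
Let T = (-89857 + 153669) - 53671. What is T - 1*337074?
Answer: -326933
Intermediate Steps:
T = 10141 (T = 63812 - 53671 = 10141)
T - 1*337074 = 10141 - 1*337074 = 10141 - 337074 = -326933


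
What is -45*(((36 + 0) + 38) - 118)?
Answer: 1980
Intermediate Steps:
-45*(((36 + 0) + 38) - 118) = -45*((36 + 38) - 118) = -45*(74 - 118) = -45*(-44) = 1980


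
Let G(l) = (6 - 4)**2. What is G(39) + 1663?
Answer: 1667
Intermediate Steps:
G(l) = 4 (G(l) = 2**2 = 4)
G(39) + 1663 = 4 + 1663 = 1667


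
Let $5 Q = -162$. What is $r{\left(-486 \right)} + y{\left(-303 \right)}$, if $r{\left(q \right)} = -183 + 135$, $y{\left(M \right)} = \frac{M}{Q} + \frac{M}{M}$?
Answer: $- \frac{2033}{54} \approx -37.648$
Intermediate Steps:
$Q = - \frac{162}{5}$ ($Q = \frac{1}{5} \left(-162\right) = - \frac{162}{5} \approx -32.4$)
$y{\left(M \right)} = 1 - \frac{5 M}{162}$ ($y{\left(M \right)} = \frac{M}{- \frac{162}{5}} + \frac{M}{M} = M \left(- \frac{5}{162}\right) + 1 = - \frac{5 M}{162} + 1 = 1 - \frac{5 M}{162}$)
$r{\left(q \right)} = -48$
$r{\left(-486 \right)} + y{\left(-303 \right)} = -48 + \left(1 - - \frac{505}{54}\right) = -48 + \left(1 + \frac{505}{54}\right) = -48 + \frac{559}{54} = - \frac{2033}{54}$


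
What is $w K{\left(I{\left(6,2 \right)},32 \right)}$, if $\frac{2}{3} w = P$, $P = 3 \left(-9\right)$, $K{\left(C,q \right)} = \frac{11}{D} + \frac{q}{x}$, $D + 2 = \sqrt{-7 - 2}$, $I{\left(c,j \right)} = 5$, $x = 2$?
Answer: $- \frac{7533}{13} + \frac{2673 i}{26} \approx -579.46 + 102.81 i$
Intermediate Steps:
$D = -2 + 3 i$ ($D = -2 + \sqrt{-7 - 2} = -2 + \sqrt{-9} = -2 + 3 i \approx -2.0 + 3.0 i$)
$K{\left(C,q \right)} = \frac{q}{2} + \frac{11 \left(-2 - 3 i\right)}{13}$ ($K{\left(C,q \right)} = \frac{11}{-2 + 3 i} + \frac{q}{2} = 11 \frac{-2 - 3 i}{13} + q \frac{1}{2} = \frac{11 \left(-2 - 3 i\right)}{13} + \frac{q}{2} = \frac{q}{2} + \frac{11 \left(-2 - 3 i\right)}{13}$)
$P = -27$
$w = - \frac{81}{2}$ ($w = \frac{3}{2} \left(-27\right) = - \frac{81}{2} \approx -40.5$)
$w K{\left(I{\left(6,2 \right)},32 \right)} = - \frac{81 \left(- \frac{22}{13} + \frac{1}{2} \cdot 32 - \frac{33 i}{13}\right)}{2} = - \frac{81 \left(- \frac{22}{13} + 16 - \frac{33 i}{13}\right)}{2} = - \frac{81 \left(\frac{186}{13} - \frac{33 i}{13}\right)}{2} = - \frac{7533}{13} + \frac{2673 i}{26}$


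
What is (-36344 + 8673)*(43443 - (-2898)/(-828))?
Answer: -2404028809/2 ≈ -1.2020e+9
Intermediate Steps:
(-36344 + 8673)*(43443 - (-2898)/(-828)) = -27671*(43443 - (-2898)*(-1)/828) = -27671*(43443 - 21*1/6) = -27671*(43443 - 7/2) = -27671*86879/2 = -2404028809/2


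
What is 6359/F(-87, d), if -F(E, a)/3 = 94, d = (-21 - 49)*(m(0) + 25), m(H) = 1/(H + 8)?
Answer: -6359/282 ≈ -22.550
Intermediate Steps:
m(H) = 1/(8 + H)
d = -7035/4 (d = (-21 - 49)*(1/(8 + 0) + 25) = -70*(1/8 + 25) = -70*(⅛ + 25) = -70*201/8 = -7035/4 ≈ -1758.8)
F(E, a) = -282 (F(E, a) = -3*94 = -282)
6359/F(-87, d) = 6359/(-282) = 6359*(-1/282) = -6359/282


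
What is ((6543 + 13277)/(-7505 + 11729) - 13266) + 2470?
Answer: -11395621/1056 ≈ -10791.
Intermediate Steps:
((6543 + 13277)/(-7505 + 11729) - 13266) + 2470 = (19820/4224 - 13266) + 2470 = (19820*(1/4224) - 13266) + 2470 = (4955/1056 - 13266) + 2470 = -14003941/1056 + 2470 = -11395621/1056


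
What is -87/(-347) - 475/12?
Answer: -163781/4164 ≈ -39.333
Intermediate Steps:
-87/(-347) - 475/12 = -87*(-1/347) - 475*1/12 = 87/347 - 475/12 = -163781/4164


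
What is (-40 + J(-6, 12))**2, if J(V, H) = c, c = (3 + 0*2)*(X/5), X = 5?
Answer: 1369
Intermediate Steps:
c = 3 (c = (3 + 0*2)*(5/5) = (3 + 0)*(5*(1/5)) = 3*1 = 3)
J(V, H) = 3
(-40 + J(-6, 12))**2 = (-40 + 3)**2 = (-37)**2 = 1369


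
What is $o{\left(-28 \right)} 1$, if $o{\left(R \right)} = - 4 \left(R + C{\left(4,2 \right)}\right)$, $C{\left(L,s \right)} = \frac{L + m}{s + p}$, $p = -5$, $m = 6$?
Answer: $\frac{376}{3} \approx 125.33$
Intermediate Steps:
$C{\left(L,s \right)} = \frac{6 + L}{-5 + s}$ ($C{\left(L,s \right)} = \frac{L + 6}{s - 5} = \frac{6 + L}{-5 + s}$)
$o{\left(R \right)} = \frac{40}{3} - 4 R$ ($o{\left(R \right)} = - 4 \left(R + \frac{6 + 4}{-5 + 2}\right) = - 4 \left(R + \frac{1}{-3} \cdot 10\right) = - 4 \left(R - \frac{10}{3}\right) = - 4 \left(- \frac{10}{3} + R\right) = \frac{40}{3} - 4 R$)
$o{\left(-28 \right)} 1 = \left(\frac{40}{3} - -112\right) 1 = \left(\frac{40}{3} + 112\right) 1 = \frac{376}{3} \cdot 1 = \frac{376}{3}$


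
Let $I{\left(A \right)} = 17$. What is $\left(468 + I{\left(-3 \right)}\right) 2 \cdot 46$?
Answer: $44620$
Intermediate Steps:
$\left(468 + I{\left(-3 \right)}\right) 2 \cdot 46 = \left(468 + 17\right) 2 \cdot 46 = 485 \cdot 92 = 44620$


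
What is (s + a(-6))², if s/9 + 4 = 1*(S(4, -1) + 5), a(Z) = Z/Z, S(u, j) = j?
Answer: 1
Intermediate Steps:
a(Z) = 1
s = 0 (s = -36 + 9*(1*(-1 + 5)) = -36 + 9*(1*4) = -36 + 9*4 = -36 + 36 = 0)
(s + a(-6))² = (0 + 1)² = 1² = 1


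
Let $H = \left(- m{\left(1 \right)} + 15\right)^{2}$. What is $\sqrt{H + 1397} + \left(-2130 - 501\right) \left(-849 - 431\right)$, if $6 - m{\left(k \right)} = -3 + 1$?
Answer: $3367680 + \sqrt{1446} \approx 3.3677 \cdot 10^{6}$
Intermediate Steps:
$m{\left(k \right)} = 8$ ($m{\left(k \right)} = 6 - \left(-3 + 1\right) = 6 - -2 = 6 + 2 = 8$)
$H = 49$ ($H = \left(\left(-1\right) 8 + 15\right)^{2} = \left(-8 + 15\right)^{2} = 7^{2} = 49$)
$\sqrt{H + 1397} + \left(-2130 - 501\right) \left(-849 - 431\right) = \sqrt{49 + 1397} + \left(-2130 - 501\right) \left(-849 - 431\right) = \sqrt{1446} - -3367680 = \sqrt{1446} + 3367680 = 3367680 + \sqrt{1446}$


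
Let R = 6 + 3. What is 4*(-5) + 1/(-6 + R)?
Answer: -59/3 ≈ -19.667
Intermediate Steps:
R = 9
4*(-5) + 1/(-6 + R) = 4*(-5) + 1/(-6 + 9) = -20 + 1/3 = -20 + ⅓ = -59/3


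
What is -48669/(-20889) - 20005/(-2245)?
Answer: 35143090/3126387 ≈ 11.241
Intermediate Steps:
-48669/(-20889) - 20005/(-2245) = -48669*(-1/20889) - 20005*(-1/2245) = 16223/6963 + 4001/449 = 35143090/3126387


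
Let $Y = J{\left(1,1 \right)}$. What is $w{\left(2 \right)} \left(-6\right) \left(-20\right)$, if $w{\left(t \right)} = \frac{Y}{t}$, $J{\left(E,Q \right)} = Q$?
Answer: $60$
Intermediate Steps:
$Y = 1$
$w{\left(t \right)} = \frac{1}{t}$ ($w{\left(t \right)} = 1 \frac{1}{t} = \frac{1}{t}$)
$w{\left(2 \right)} \left(-6\right) \left(-20\right) = \frac{1}{2} \left(-6\right) \left(-20\right) = \left(-3\right) \left(-20\right) = 60$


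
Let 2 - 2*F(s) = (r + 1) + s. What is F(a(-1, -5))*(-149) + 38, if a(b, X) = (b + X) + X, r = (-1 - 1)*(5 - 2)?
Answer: -1303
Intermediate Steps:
r = -6 (r = -2*3 = -6)
a(b, X) = b + 2*X (a(b, X) = (X + b) + X = b + 2*X)
F(s) = 7/2 - s/2 (F(s) = 1 - ((-6 + 1) + s)/2 = 1 - (-5 + s)/2 = 1 + (5/2 - s/2) = 7/2 - s/2)
F(a(-1, -5))*(-149) + 38 = (7/2 - (-1 + 2*(-5))/2)*(-149) + 38 = (7/2 - (-1 - 10)/2)*(-149) + 38 = (7/2 - ½*(-11))*(-149) + 38 = (7/2 + 11/2)*(-149) + 38 = 9*(-149) + 38 = -1341 + 38 = -1303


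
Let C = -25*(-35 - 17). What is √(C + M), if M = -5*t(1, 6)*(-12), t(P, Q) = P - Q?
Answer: 10*√10 ≈ 31.623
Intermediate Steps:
C = 1300 (C = -25*(-52) = 1300)
M = -300 (M = -5*(1 - 1*6)*(-12) = -5*(1 - 6)*(-12) = -5*(-5)*(-12) = 25*(-12) = -300)
√(C + M) = √(1300 - 300) = √1000 = 10*√10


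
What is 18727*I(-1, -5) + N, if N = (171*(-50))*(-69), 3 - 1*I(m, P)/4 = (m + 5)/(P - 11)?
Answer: 833401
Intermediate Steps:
I(m, P) = 12 - 4*(5 + m)/(-11 + P) (I(m, P) = 12 - 4*(m + 5)/(P - 11) = 12 - 4*(5 + m)/(-11 + P))
N = 589950 (N = -8550*(-69) = 589950)
18727*I(-1, -5) + N = 18727*(4*(-38 - 1*(-1) + 3*(-5))/(-11 - 5)) + 589950 = 18727*(4*(-38 + 1 - 15)/(-16)) + 589950 = 18727*(4*(-1/16)*(-52)) + 589950 = 18727*13 + 589950 = 243451 + 589950 = 833401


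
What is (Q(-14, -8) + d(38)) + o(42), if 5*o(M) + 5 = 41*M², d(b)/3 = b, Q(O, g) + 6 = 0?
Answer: 72859/5 ≈ 14572.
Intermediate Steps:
Q(O, g) = -6 (Q(O, g) = -6 + 0 = -6)
d(b) = 3*b
o(M) = -1 + 41*M²/5 (o(M) = -1 + (41*M²)/5 = -1 + 41*M²/5)
(Q(-14, -8) + d(38)) + o(42) = (-6 + 3*38) + (-1 + (41/5)*42²) = (-6 + 114) + (-1 + (41/5)*1764) = 108 + (-1 + 72324/5) = 108 + 72319/5 = 72859/5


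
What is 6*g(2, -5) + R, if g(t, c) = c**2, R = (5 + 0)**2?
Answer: 175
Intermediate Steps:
R = 25 (R = 5**2 = 25)
6*g(2, -5) + R = 6*(-5)**2 + 25 = 6*25 + 25 = 150 + 25 = 175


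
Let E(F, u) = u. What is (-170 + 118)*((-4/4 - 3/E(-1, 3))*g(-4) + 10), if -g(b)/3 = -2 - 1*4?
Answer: 1352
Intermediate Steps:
g(b) = 18 (g(b) = -3*(-2 - 1*4) = -3*(-2 - 4) = -3*(-6) = 18)
(-170 + 118)*((-4/4 - 3/E(-1, 3))*g(-4) + 10) = (-170 + 118)*((-4/4 - 3/3)*18 + 10) = -52*((-4*1/4 - 3*1/3)*18 + 10) = -52*((-1 - 1)*18 + 10) = -52*(-2*18 + 10) = -52*(-36 + 10) = -52*(-26) = 1352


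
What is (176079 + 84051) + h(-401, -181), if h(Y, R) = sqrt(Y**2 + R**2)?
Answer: 260130 + sqrt(193562) ≈ 2.6057e+5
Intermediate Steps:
h(Y, R) = sqrt(R**2 + Y**2)
(176079 + 84051) + h(-401, -181) = (176079 + 84051) + sqrt((-181)**2 + (-401)**2) = 260130 + sqrt(32761 + 160801) = 260130 + sqrt(193562)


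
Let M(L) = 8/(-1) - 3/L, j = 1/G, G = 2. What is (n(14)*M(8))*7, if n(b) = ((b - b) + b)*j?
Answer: -3283/8 ≈ -410.38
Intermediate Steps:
j = ½ (j = 1/2 = ½ ≈ 0.50000)
n(b) = b/2 (n(b) = ((b - b) + b)*(½) = (0 + b)*(½) = b*(½) = b/2)
M(L) = -8 - 3/L (M(L) = 8*(-1) - 3/L = -8 - 3/L)
(n(14)*M(8))*7 = (((½)*14)*(-8 - 3/8))*7 = (7*(-8 - 3*⅛))*7 = (7*(-8 - 3/8))*7 = (7*(-67/8))*7 = -469/8*7 = -3283/8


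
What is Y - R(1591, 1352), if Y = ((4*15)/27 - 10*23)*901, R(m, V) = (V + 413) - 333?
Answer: -1859938/9 ≈ -2.0666e+5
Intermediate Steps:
R(m, V) = 80 + V (R(m, V) = (413 + V) - 333 = 80 + V)
Y = -1847050/9 (Y = (60*(1/27) - 230)*901 = (20/9 - 230)*901 = -2050/9*901 = -1847050/9 ≈ -2.0523e+5)
Y - R(1591, 1352) = -1847050/9 - (80 + 1352) = -1847050/9 - 1*1432 = -1847050/9 - 1432 = -1859938/9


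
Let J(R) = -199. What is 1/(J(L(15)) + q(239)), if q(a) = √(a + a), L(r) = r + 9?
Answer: -199/39123 - √478/39123 ≈ -0.0056454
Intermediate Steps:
L(r) = 9 + r
q(a) = √2*√a (q(a) = √(2*a) = √2*√a)
1/(J(L(15)) + q(239)) = 1/(-199 + √2*√239) = 1/(-199 + √478)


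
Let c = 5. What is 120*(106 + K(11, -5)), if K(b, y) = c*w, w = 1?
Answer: 13320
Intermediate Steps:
K(b, y) = 5 (K(b, y) = 5*1 = 5)
120*(106 + K(11, -5)) = 120*(106 + 5) = 120*111 = 13320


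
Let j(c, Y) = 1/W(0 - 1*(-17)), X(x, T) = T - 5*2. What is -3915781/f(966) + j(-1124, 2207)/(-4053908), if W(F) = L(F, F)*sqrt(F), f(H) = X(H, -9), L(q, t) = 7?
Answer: 3915781/19 - sqrt(17)/482415052 ≈ 2.0609e+5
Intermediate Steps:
X(x, T) = -10 + T (X(x, T) = T - 10 = -10 + T)
f(H) = -19 (f(H) = -10 - 9 = -19)
W(F) = 7*sqrt(F)
j(c, Y) = sqrt(17)/119 (j(c, Y) = 1/(7*sqrt(0 - 1*(-17))) = 1/(7*sqrt(0 + 17)) = 1/(7*sqrt(17)) = sqrt(17)/119)
-3915781/f(966) + j(-1124, 2207)/(-4053908) = -3915781/(-19) + (sqrt(17)/119)/(-4053908) = -3915781*(-1/19) + (sqrt(17)/119)*(-1/4053908) = 3915781/19 - sqrt(17)/482415052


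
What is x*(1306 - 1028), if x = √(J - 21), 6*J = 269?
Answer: 139*√858/3 ≈ 1357.2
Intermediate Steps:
J = 269/6 (J = (⅙)*269 = 269/6 ≈ 44.833)
x = √858/6 (x = √(269/6 - 21) = √(143/6) = √858/6 ≈ 4.8819)
x*(1306 - 1028) = (√858/6)*(1306 - 1028) = (√858/6)*278 = 139*√858/3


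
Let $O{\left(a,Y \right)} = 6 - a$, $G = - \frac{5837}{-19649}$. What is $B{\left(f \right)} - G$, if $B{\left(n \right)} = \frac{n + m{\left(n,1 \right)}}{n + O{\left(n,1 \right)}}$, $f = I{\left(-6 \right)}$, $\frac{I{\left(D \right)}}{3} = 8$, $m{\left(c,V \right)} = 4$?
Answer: $\frac{257575}{58947} \approx 4.3696$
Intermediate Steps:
$I{\left(D \right)} = 24$ ($I{\left(D \right)} = 3 \cdot 8 = 24$)
$G = \frac{5837}{19649}$ ($G = \left(-5837\right) \left(- \frac{1}{19649}\right) = \frac{5837}{19649} \approx 0.29706$)
$f = 24$
$B{\left(n \right)} = \frac{2}{3} + \frac{n}{6}$ ($B{\left(n \right)} = \frac{n + 4}{n - \left(-6 + n\right)} = \frac{4 + n}{6} = \left(4 + n\right) \frac{1}{6} = \frac{2}{3} + \frac{n}{6}$)
$B{\left(f \right)} - G = \left(\frac{2}{3} + \frac{1}{6} \cdot 24\right) - \frac{5837}{19649} = \left(\frac{2}{3} + 4\right) - \frac{5837}{19649} = \frac{14}{3} - \frac{5837}{19649} = \frac{257575}{58947}$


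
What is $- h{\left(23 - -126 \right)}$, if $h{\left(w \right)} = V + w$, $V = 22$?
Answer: $-171$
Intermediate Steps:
$h{\left(w \right)} = 22 + w$
$- h{\left(23 - -126 \right)} = - (22 + \left(23 - -126\right)) = - (22 + \left(23 + 126\right)) = - (22 + 149) = \left(-1\right) 171 = -171$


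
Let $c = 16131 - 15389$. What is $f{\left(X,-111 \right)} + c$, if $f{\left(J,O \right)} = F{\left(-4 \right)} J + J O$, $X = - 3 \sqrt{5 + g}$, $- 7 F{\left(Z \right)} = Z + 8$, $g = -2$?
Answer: $742 + \frac{2343 \sqrt{3}}{7} \approx 1321.7$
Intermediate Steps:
$F{\left(Z \right)} = - \frac{8}{7} - \frac{Z}{7}$ ($F{\left(Z \right)} = - \frac{Z + 8}{7} = - \frac{8 + Z}{7} = - \frac{8}{7} - \frac{Z}{7}$)
$X = - 3 \sqrt{3}$ ($X = - 3 \sqrt{5 - 2} = - 3 \sqrt{3} \approx -5.1962$)
$f{\left(J,O \right)} = - \frac{4 J}{7} + J O$ ($f{\left(J,O \right)} = \left(- \frac{8}{7} - - \frac{4}{7}\right) J + J O = \left(- \frac{8}{7} + \frac{4}{7}\right) J + J O = - \frac{4 J}{7} + J O$)
$c = 742$ ($c = 16131 - 15389 = 742$)
$f{\left(X,-111 \right)} + c = \frac{- 3 \sqrt{3} \left(-4 + 7 \left(-111\right)\right)}{7} + 742 = \frac{- 3 \sqrt{3} \left(-4 - 777\right)}{7} + 742 = \frac{1}{7} \left(- 3 \sqrt{3}\right) \left(-781\right) + 742 = \frac{2343 \sqrt{3}}{7} + 742 = 742 + \frac{2343 \sqrt{3}}{7}$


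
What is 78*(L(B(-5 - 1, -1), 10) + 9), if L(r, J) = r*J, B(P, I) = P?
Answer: -3978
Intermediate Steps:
L(r, J) = J*r
78*(L(B(-5 - 1, -1), 10) + 9) = 78*(10*(-5 - 1) + 9) = 78*(10*(-6) + 9) = 78*(-60 + 9) = 78*(-51) = -3978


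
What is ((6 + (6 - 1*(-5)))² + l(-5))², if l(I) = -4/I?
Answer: 2099601/25 ≈ 83984.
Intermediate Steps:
((6 + (6 - 1*(-5)))² + l(-5))² = ((6 + (6 - 1*(-5)))² - 4/(-5))² = ((6 + (6 + 5))² - 4*(-⅕))² = ((6 + 11)² + ⅘)² = (17² + ⅘)² = (289 + ⅘)² = (1449/5)² = 2099601/25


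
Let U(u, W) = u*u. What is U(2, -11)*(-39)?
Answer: -156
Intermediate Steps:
U(u, W) = u²
U(2, -11)*(-39) = 2²*(-39) = 4*(-39) = -156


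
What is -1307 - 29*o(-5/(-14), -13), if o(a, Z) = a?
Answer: -18443/14 ≈ -1317.4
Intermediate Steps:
-1307 - 29*o(-5/(-14), -13) = -1307 - (-145)/(-14) = -1307 - (-145)*(-1)/14 = -1307 - 29*5/14 = -1307 - 145/14 = -18443/14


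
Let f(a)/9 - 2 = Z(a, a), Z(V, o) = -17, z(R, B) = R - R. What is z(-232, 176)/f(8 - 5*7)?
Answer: 0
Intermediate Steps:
z(R, B) = 0
f(a) = -135 (f(a) = 18 + 9*(-17) = 18 - 153 = -135)
z(-232, 176)/f(8 - 5*7) = 0/(-135) = 0*(-1/135) = 0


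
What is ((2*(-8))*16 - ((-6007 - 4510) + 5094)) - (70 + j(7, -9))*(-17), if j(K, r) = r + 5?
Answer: 6289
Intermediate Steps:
j(K, r) = 5 + r
((2*(-8))*16 - ((-6007 - 4510) + 5094)) - (70 + j(7, -9))*(-17) = ((2*(-8))*16 - ((-6007 - 4510) + 5094)) - (70 + (5 - 9))*(-17) = (-16*16 - (-10517 + 5094)) - (70 - 4)*(-17) = (-256 - 1*(-5423)) - 66*(-17) = (-256 + 5423) - 1*(-1122) = 5167 + 1122 = 6289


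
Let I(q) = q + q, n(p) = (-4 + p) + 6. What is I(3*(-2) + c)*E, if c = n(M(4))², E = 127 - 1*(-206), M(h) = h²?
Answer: 211788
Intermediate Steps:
E = 333 (E = 127 + 206 = 333)
n(p) = 2 + p
c = 324 (c = (2 + 4²)² = (2 + 16)² = 18² = 324)
I(q) = 2*q
I(3*(-2) + c)*E = (2*(3*(-2) + 324))*333 = (2*(-6 + 324))*333 = (2*318)*333 = 636*333 = 211788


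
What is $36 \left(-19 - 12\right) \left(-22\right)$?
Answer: $24552$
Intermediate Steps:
$36 \left(-19 - 12\right) \left(-22\right) = 36 \left(-31\right) \left(-22\right) = \left(-1116\right) \left(-22\right) = 24552$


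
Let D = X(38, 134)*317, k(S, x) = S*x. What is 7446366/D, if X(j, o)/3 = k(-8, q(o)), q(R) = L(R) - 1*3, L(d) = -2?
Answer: 1241061/6340 ≈ 195.75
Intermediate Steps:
q(R) = -5 (q(R) = -2 - 1*3 = -2 - 3 = -5)
X(j, o) = 120 (X(j, o) = 3*(-8*(-5)) = 3*40 = 120)
D = 38040 (D = 120*317 = 38040)
7446366/D = 7446366/38040 = 7446366*(1/38040) = 1241061/6340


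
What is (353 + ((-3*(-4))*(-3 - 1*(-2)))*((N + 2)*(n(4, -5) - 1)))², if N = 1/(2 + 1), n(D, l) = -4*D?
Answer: 687241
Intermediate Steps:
N = ⅓ (N = 1/3 = ⅓ ≈ 0.33333)
(353 + ((-3*(-4))*(-3 - 1*(-2)))*((N + 2)*(n(4, -5) - 1)))² = (353 + ((-3*(-4))*(-3 - 1*(-2)))*((⅓ + 2)*(-4*4 - 1)))² = (353 + (12*(-3 + 2))*(7*(-16 - 1)/3))² = (353 + (12*(-1))*((7/3)*(-17)))² = (353 - 12*(-119/3))² = (353 + 476)² = 829² = 687241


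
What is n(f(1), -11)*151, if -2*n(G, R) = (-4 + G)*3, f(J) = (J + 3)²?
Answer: -2718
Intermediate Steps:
f(J) = (3 + J)²
n(G, R) = 6 - 3*G/2 (n(G, R) = -(-4 + G)*3/2 = -(-12 + 3*G)/2 = 6 - 3*G/2)
n(f(1), -11)*151 = (6 - 3*(3 + 1)²/2)*151 = (6 - 3/2*4²)*151 = (6 - 3/2*16)*151 = (6 - 24)*151 = -18*151 = -2718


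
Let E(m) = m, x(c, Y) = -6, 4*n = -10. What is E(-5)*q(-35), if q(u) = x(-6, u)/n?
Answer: -12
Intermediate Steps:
n = -5/2 (n = (¼)*(-10) = -5/2 ≈ -2.5000)
q(u) = 12/5 (q(u) = -6/(-5/2) = -6*(-⅖) = 12/5)
E(-5)*q(-35) = -5*12/5 = -12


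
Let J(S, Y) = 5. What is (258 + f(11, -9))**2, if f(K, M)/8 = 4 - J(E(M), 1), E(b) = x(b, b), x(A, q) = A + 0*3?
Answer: 62500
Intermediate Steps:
x(A, q) = A (x(A, q) = A + 0 = A)
E(b) = b
f(K, M) = -8 (f(K, M) = 8*(4 - 1*5) = 8*(4 - 5) = 8*(-1) = -8)
(258 + f(11, -9))**2 = (258 - 8)**2 = 250**2 = 62500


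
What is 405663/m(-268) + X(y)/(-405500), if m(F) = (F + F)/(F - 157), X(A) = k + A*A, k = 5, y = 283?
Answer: 17477726083029/54337000 ≈ 3.2165e+5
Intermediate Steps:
X(A) = 5 + A² (X(A) = 5 + A*A = 5 + A²)
m(F) = 2*F/(-157 + F) (m(F) = (2*F)/(-157 + F) = 2*F/(-157 + F))
405663/m(-268) + X(y)/(-405500) = 405663/((2*(-268)/(-157 - 268))) + (5 + 283²)/(-405500) = 405663/((2*(-268)/(-425))) + (5 + 80089)*(-1/405500) = 405663/((2*(-268)*(-1/425))) + 80094*(-1/405500) = 405663/(536/425) - 40047/202750 = 405663*(425/536) - 40047/202750 = 172406775/536 - 40047/202750 = 17477726083029/54337000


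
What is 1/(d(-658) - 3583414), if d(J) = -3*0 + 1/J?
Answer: -658/2357886413 ≈ -2.7906e-7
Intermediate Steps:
d(J) = 1/J (d(J) = 0 + 1/J = 1/J)
1/(d(-658) - 3583414) = 1/(1/(-658) - 3583414) = 1/(-1/658 - 3583414) = 1/(-2357886413/658) = -658/2357886413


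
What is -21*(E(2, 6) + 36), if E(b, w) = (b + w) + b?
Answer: -966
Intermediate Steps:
E(b, w) = w + 2*b
-21*(E(2, 6) + 36) = -21*((6 + 2*2) + 36) = -21*((6 + 4) + 36) = -21*(10 + 36) = -21*46 = -966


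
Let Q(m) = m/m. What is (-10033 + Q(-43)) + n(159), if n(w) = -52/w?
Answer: -1595140/159 ≈ -10032.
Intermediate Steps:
Q(m) = 1
(-10033 + Q(-43)) + n(159) = (-10033 + 1) - 52/159 = -10032 - 52*1/159 = -10032 - 52/159 = -1595140/159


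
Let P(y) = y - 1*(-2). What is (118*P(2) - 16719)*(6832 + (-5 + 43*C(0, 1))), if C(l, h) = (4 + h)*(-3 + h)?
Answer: -103932059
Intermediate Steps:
P(y) = 2 + y (P(y) = y + 2 = 2 + y)
C(l, h) = (-3 + h)*(4 + h)
(118*P(2) - 16719)*(6832 + (-5 + 43*C(0, 1))) = (118*(2 + 2) - 16719)*(6832 + (-5 + 43*(-12 + 1 + 1²))) = (118*4 - 16719)*(6832 + (-5 + 43*(-12 + 1 + 1))) = (472 - 16719)*(6832 + (-5 + 43*(-10))) = -16247*(6832 + (-5 - 430)) = -16247*(6832 - 435) = -16247*6397 = -103932059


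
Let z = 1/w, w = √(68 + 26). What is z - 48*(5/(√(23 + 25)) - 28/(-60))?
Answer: -112/5 - 20*√3 + √94/94 ≈ -56.938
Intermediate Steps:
w = √94 ≈ 9.6954
z = √94/94 (z = 1/(√94) = √94/94 ≈ 0.10314)
z - 48*(5/(√(23 + 25)) - 28/(-60)) = √94/94 - 48*(5/(√(23 + 25)) - 28/(-60)) = √94/94 - 48*(5/(√48) - 28*(-1/60)) = √94/94 - 48*(5/((4*√3)) + 7/15) = √94/94 - 48*(5*(√3/12) + 7/15) = √94/94 - 48*(5*√3/12 + 7/15) = √94/94 - 48*(7/15 + 5*√3/12) = √94/94 + (-112/5 - 20*√3) = -112/5 - 20*√3 + √94/94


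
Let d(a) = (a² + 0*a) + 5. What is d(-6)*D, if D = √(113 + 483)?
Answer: 82*√149 ≈ 1000.9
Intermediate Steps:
D = 2*√149 (D = √596 = 2*√149 ≈ 24.413)
d(a) = 5 + a² (d(a) = (a² + 0) + 5 = a² + 5 = 5 + a²)
d(-6)*D = (5 + (-6)²)*(2*√149) = (5 + 36)*(2*√149) = 41*(2*√149) = 82*√149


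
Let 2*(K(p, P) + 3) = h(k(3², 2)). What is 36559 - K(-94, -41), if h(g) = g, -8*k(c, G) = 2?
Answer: 292497/8 ≈ 36562.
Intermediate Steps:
k(c, G) = -¼ (k(c, G) = -⅛*2 = -¼)
K(p, P) = -25/8 (K(p, P) = -3 + (½)*(-¼) = -3 - ⅛ = -25/8)
36559 - K(-94, -41) = 36559 - 1*(-25/8) = 36559 + 25/8 = 292497/8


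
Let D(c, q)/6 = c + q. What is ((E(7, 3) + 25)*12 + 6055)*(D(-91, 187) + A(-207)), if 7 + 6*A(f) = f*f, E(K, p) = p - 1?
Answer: 147667471/3 ≈ 4.9222e+7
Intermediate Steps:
E(K, p) = -1 + p
A(f) = -7/6 + f²/6 (A(f) = -7/6 + (f*f)/6 = -7/6 + f²/6)
D(c, q) = 6*c + 6*q (D(c, q) = 6*(c + q) = 6*c + 6*q)
((E(7, 3) + 25)*12 + 6055)*(D(-91, 187) + A(-207)) = (((-1 + 3) + 25)*12 + 6055)*((6*(-91) + 6*187) + (-7/6 + (⅙)*(-207)²)) = ((2 + 25)*12 + 6055)*((-546 + 1122) + (-7/6 + (⅙)*42849)) = (27*12 + 6055)*(576 + (-7/6 + 14283/2)) = (324 + 6055)*(576 + 21421/3) = 6379*(23149/3) = 147667471/3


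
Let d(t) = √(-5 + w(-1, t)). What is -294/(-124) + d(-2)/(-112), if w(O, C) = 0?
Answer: 147/62 - I*√5/112 ≈ 2.371 - 0.019965*I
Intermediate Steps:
d(t) = I*√5 (d(t) = √(-5 + 0) = √(-5) = I*√5)
-294/(-124) + d(-2)/(-112) = -294/(-124) + (I*√5)/(-112) = -294*(-1/124) + (I*√5)*(-1/112) = 147/62 - I*√5/112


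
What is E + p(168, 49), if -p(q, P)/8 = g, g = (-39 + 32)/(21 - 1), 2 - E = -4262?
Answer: 21334/5 ≈ 4266.8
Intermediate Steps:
E = 4264 (E = 2 - 1*(-4262) = 2 + 4262 = 4264)
g = -7/20 ≈ -0.35000
p(q, P) = 14/5 (p(q, P) = -8*(-7/20) = 14/5)
E + p(168, 49) = 4264 + 14/5 = 21334/5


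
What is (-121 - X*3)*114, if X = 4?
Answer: -15162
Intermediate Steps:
(-121 - X*3)*114 = (-121 - 1*4*3)*114 = (-121 - 4*3)*114 = (-121 - 12)*114 = -133*114 = -15162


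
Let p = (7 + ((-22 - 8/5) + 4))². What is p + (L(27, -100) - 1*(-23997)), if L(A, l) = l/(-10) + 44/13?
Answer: 7854972/325 ≈ 24169.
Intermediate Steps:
L(A, l) = 44/13 - l/10 (L(A, l) = l*(-⅒) + 44*(1/13) = -l/10 + 44/13 = 44/13 - l/10)
p = 3969/25 (p = (7 + ((-22 - 8*⅕) + 4))² = (7 + ((-22 - 8/5) + 4))² = (7 + (-118/5 + 4))² = (7 - 98/5)² = (-63/5)² = 3969/25 ≈ 158.76)
p + (L(27, -100) - 1*(-23997)) = 3969/25 + ((44/13 - ⅒*(-100)) - 1*(-23997)) = 3969/25 + ((44/13 + 10) + 23997) = 3969/25 + (174/13 + 23997) = 3969/25 + 312135/13 = 7854972/325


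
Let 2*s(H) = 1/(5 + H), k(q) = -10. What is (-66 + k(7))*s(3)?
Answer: -19/4 ≈ -4.7500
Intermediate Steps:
s(H) = 1/(2*(5 + H))
(-66 + k(7))*s(3) = (-66 - 10)*(1/(2*(5 + 3))) = -38/8 = -76*1/16 = -19/4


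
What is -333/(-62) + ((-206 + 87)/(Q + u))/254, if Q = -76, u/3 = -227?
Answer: 16008988/2980309 ≈ 5.3716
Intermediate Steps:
u = -681 (u = 3*(-227) = -681)
-333/(-62) + ((-206 + 87)/(Q + u))/254 = -333/(-62) + ((-206 + 87)/(-76 - 681))/254 = -333*(-1/62) - 119/(-757)*(1/254) = 333/62 - 119*(-1/757)*(1/254) = 333/62 + (119/757)*(1/254) = 333/62 + 119/192278 = 16008988/2980309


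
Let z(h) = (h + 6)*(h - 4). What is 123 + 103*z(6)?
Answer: 2595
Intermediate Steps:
z(h) = (-4 + h)*(6 + h) (z(h) = (6 + h)*(-4 + h) = (-4 + h)*(6 + h))
123 + 103*z(6) = 123 + 103*(-24 + 6**2 + 2*6) = 123 + 103*(-24 + 36 + 12) = 123 + 103*24 = 123 + 2472 = 2595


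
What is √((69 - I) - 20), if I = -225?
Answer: √274 ≈ 16.553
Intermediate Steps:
√((69 - I) - 20) = √((69 - 1*(-225)) - 20) = √((69 + 225) - 20) = √(294 - 20) = √274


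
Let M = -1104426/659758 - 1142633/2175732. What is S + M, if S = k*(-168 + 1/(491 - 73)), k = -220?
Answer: 503980352036234303/13636837632132 ≈ 36957.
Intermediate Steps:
M = -1578398126323/717728296428 (M = -1104426*1/659758 - 1142633*1/2175732 = -552213/329879 - 1142633/2175732 = -1578398126323/717728296428 ≈ -2.1992)
S = 702230/19 (S = -220*(-168 + 1/(491 - 73)) = -220*(-168 + 1/418) = -220*(-70223/418) = 702230/19 ≈ 36960.)
S + M = 702230/19 - 1578398126323/717728296428 = 503980352036234303/13636837632132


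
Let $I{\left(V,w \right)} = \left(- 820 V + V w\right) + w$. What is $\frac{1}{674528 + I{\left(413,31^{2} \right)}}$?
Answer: $\frac{1}{733722} \approx 1.3629 \cdot 10^{-6}$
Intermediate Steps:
$I{\left(V,w \right)} = w - 820 V + V w$
$\frac{1}{674528 + I{\left(413,31^{2} \right)}} = \frac{1}{674528 + \left(31^{2} - 338660 + 413 \cdot 31^{2}\right)} = \frac{1}{674528 + \left(961 - 338660 + 413 \cdot 961\right)} = \frac{1}{674528 + \left(961 - 338660 + 396893\right)} = \frac{1}{674528 + 59194} = \frac{1}{733722}$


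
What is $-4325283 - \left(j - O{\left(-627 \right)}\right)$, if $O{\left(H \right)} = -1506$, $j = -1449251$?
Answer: $-2877538$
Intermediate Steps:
$-4325283 - \left(j - O{\left(-627 \right)}\right) = -4325283 - -1447745 = -4325283 + \left(-1506 + 1449251\right) = -4325283 + 1447745 = -2877538$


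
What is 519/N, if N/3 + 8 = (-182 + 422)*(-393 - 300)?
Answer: -173/166328 ≈ -0.0010401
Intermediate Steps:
N = -498984 (N = -24 + 3*((-182 + 422)*(-393 - 300)) = -24 + 3*(240*(-693)) = -24 + 3*(-166320) = -24 - 498960 = -498984)
519/N = 519/(-498984) = 519*(-1/498984) = -173/166328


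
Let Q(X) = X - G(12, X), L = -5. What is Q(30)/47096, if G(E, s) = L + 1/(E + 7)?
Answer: 83/111853 ≈ 0.00074205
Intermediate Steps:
G(E, s) = -5 + 1/(7 + E) (G(E, s) = -5 + 1/(E + 7) = -5 + 1/(7 + E))
Q(X) = 94/19 + X (Q(X) = X - (-34 - 5*12)/(7 + 12) = X - (-34 - 60)/19 = X - (-94)/19 = X - 1*(-94/19) = X + 94/19 = 94/19 + X)
Q(30)/47096 = (94/19 + 30)/47096 = (664/19)*(1/47096) = 83/111853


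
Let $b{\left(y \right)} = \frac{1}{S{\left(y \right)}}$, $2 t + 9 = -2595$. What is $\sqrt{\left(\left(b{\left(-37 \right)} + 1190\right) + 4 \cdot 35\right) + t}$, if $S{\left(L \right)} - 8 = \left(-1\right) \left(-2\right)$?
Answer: $\frac{\sqrt{2810}}{10} \approx 5.3009$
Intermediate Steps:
$S{\left(L \right)} = 10$ ($S{\left(L \right)} = 8 - -2 = 8 + 2 = 10$)
$t = -1302$ ($t = - \frac{9}{2} + \frac{1}{2} \left(-2595\right) = - \frac{9}{2} - \frac{2595}{2} = -1302$)
$b{\left(y \right)} = \frac{1}{10}$
$\sqrt{\left(\left(b{\left(-37 \right)} + 1190\right) + 4 \cdot 35\right) + t} = \sqrt{\left(\left(\frac{1}{10} + 1190\right) + 4 \cdot 35\right) - 1302} = \sqrt{\left(\frac{11901}{10} + 140\right) - 1302} = \sqrt{\frac{13301}{10} - 1302} = \sqrt{\frac{281}{10}} = \frac{\sqrt{2810}}{10}$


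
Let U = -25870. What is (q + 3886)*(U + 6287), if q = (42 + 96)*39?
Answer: -181495244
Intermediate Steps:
q = 5382 (q = 138*39 = 5382)
(q + 3886)*(U + 6287) = (5382 + 3886)*(-25870 + 6287) = 9268*(-19583) = -181495244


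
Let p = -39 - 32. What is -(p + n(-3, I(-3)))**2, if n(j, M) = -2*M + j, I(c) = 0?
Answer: -5476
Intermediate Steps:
n(j, M) = j - 2*M
p = -71
-(p + n(-3, I(-3)))**2 = -(-71 + (-3 - 2*0))**2 = -(-71 + (-3 + 0))**2 = -(-71 - 3)**2 = -1*(-74)**2 = -1*5476 = -5476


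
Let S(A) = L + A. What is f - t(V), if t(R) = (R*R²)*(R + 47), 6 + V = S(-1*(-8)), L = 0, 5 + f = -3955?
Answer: -4352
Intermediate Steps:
f = -3960 (f = -5 - 3955 = -3960)
S(A) = A (S(A) = 0 + A = A)
V = 2 (V = -6 - 1*(-8) = -6 + 8 = 2)
t(R) = R³*(47 + R)
f - t(V) = -3960 - 2³*(47 + 2) = -3960 - 8*49 = -3960 - 1*392 = -3960 - 392 = -4352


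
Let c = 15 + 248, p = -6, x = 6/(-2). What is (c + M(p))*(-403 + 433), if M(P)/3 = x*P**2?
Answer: -1830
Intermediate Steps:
x = -3 (x = 6*(-1/2) = -3)
M(P) = -9*P**2 (M(P) = 3*(-3*P**2) = -9*P**2)
c = 263
(c + M(p))*(-403 + 433) = (263 - 9*(-6)**2)*(-403 + 433) = (263 - 9*36)*30 = (263 - 324)*30 = -61*30 = -1830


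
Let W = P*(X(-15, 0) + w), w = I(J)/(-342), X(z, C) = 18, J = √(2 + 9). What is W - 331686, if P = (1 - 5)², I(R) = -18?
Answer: -6296546/19 ≈ -3.3140e+5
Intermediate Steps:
J = √11 ≈ 3.3166
P = 16 (P = (-4)² = 16)
w = 1/19 (w = -18/(-342) = -18*(-1/342) = 1/19 ≈ 0.052632)
W = 5488/19 (W = 16*(18 + 1/19) = 16*(343/19) = 5488/19 ≈ 288.84)
W - 331686 = 5488/19 - 331686 = -6296546/19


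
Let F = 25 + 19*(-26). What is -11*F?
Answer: 5159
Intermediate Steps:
F = -469 (F = 25 - 494 = -469)
-11*F = -11*(-469) = 5159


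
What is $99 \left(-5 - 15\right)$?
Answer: $-1980$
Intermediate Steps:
$99 \left(-5 - 15\right) = 99 \left(-20\right) = -1980$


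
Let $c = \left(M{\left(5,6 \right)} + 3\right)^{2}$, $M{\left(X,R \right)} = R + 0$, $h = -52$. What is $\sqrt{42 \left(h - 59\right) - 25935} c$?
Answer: $81 i \sqrt{30597} \approx 14169.0 i$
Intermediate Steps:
$M{\left(X,R \right)} = R$
$c = 81$ ($c = \left(6 + 3\right)^{2} = 9^{2} = 81$)
$\sqrt{42 \left(h - 59\right) - 25935} c = \sqrt{42 \left(-52 - 59\right) - 25935} \cdot 81 = \sqrt{42 \left(-111\right) - 25935} \cdot 81 = \sqrt{-4662 - 25935} \cdot 81 = \sqrt{-30597} \cdot 81 = i \sqrt{30597} \cdot 81 = 81 i \sqrt{30597}$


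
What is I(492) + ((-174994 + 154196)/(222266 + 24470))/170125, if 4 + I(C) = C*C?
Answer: 5080350680849601/20987981000 ≈ 2.4206e+5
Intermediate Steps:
I(C) = -4 + C² (I(C) = -4 + C*C = -4 + C²)
I(492) + ((-174994 + 154196)/(222266 + 24470))/170125 = (-4 + 492²) + ((-174994 + 154196)/(222266 + 24470))/170125 = (-4 + 242064) - 20798/246736*(1/170125) = 242060 - 20798*1/246736*(1/170125) = 242060 - 10399/123368*1/170125 = 242060 - 10399/20987981000 = 5080350680849601/20987981000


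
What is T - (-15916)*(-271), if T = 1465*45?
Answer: -4247311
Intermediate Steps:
T = 65925
T - (-15916)*(-271) = 65925 - (-15916)*(-271) = 65925 - 1*4313236 = 65925 - 4313236 = -4247311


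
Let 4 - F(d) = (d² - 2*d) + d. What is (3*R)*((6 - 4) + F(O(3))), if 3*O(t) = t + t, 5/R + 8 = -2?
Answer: -6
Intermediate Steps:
R = -½ (R = 5/(-8 - 2) = 5/(-10) = 5*(-⅒) = -½ ≈ -0.50000)
O(t) = 2*t/3 (O(t) = (t + t)/3 = (2*t)/3 = 2*t/3)
F(d) = 4 + d - d² (F(d) = 4 - ((d² - 2*d) + d) = 4 - (d² - d) = 4 + (d - d²) = 4 + d - d²)
(3*R)*((6 - 4) + F(O(3))) = (3*(-½))*((6 - 4) + (4 + (⅔)*3 - ((⅔)*3)²)) = -3*(2 + (4 + 2 - 1*2²))/2 = -3*(2 + (4 + 2 - 1*4))/2 = -3*(2 + (4 + 2 - 4))/2 = -3*(2 + 2)/2 = -3/2*4 = -6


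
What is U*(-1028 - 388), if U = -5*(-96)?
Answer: -679680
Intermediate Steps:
U = 480
U*(-1028 - 388) = 480*(-1028 - 388) = 480*(-1416) = -679680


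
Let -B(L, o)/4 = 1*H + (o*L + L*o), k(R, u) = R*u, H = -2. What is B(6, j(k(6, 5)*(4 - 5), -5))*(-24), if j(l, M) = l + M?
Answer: -40512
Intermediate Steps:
j(l, M) = M + l
B(L, o) = 8 - 8*L*o (B(L, o) = -4*(1*(-2) + (o*L + L*o)) = -4*(-2 + (L*o + L*o)) = -4*(-2 + 2*L*o) = 8 - 8*L*o)
B(6, j(k(6, 5)*(4 - 5), -5))*(-24) = (8 - 8*6*(-5 + (6*5)*(4 - 5)))*(-24) = (8 - 8*6*(-5 + 30*(-1)))*(-24) = (8 - 8*6*(-5 - 30))*(-24) = (8 - 8*6*(-35))*(-24) = (8 + 1680)*(-24) = 1688*(-24) = -40512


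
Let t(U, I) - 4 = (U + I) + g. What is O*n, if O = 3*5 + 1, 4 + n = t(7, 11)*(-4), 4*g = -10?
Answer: -1312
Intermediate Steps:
g = -5/2 (g = (¼)*(-10) = -5/2 ≈ -2.5000)
t(U, I) = 3/2 + I + U (t(U, I) = 4 + ((U + I) - 5/2) = 4 + ((I + U) - 5/2) = 4 + (-5/2 + I + U) = 3/2 + I + U)
n = -82 (n = -4 + (3/2 + 11 + 7)*(-4) = -4 + (39/2)*(-4) = -4 - 78 = -82)
O = 16 (O = 15 + 1 = 16)
O*n = 16*(-82) = -1312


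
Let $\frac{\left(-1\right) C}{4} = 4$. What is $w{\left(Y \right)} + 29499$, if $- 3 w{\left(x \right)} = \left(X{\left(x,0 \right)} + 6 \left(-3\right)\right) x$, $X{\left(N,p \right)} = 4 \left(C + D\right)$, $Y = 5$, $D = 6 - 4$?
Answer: $\frac{88867}{3} \approx 29622.0$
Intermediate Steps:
$C = -16$ ($C = \left(-4\right) 4 = -16$)
$D = 2$ ($D = 6 - 4 = 2$)
$X{\left(N,p \right)} = -56$ ($X{\left(N,p \right)} = 4 \left(-16 + 2\right) = 4 \left(-14\right) = -56$)
$w{\left(x \right)} = \frac{74 x}{3}$ ($w{\left(x \right)} = - \frac{\left(-56 + 6 \left(-3\right)\right) x}{3} = - \frac{\left(-56 - 18\right) x}{3} = - \frac{\left(-74\right) x}{3} = \frac{74 x}{3}$)
$w{\left(Y \right)} + 29499 = \frac{74}{3} \cdot 5 + 29499 = \frac{370}{3} + 29499 = \frac{88867}{3}$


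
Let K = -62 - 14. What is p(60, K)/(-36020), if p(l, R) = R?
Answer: 19/9005 ≈ 0.0021099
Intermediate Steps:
K = -76
p(60, K)/(-36020) = -76/(-36020) = -76*(-1/36020) = 19/9005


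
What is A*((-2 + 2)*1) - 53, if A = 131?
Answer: -53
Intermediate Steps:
A*((-2 + 2)*1) - 53 = 131*((-2 + 2)*1) - 53 = 131*(0*1) - 53 = 131*0 - 53 = 0 - 53 = -53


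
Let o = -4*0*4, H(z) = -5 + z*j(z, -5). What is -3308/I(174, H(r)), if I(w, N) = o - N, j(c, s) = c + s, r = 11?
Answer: 3308/61 ≈ 54.229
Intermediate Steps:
H(z) = -5 + z*(-5 + z) (H(z) = -5 + z*(z - 5) = -5 + z*(-5 + z))
o = 0 (o = 0*4 = 0)
I(w, N) = -N (I(w, N) = 0 - N = -N)
-3308/I(174, H(r)) = -3308*(-1/(-5 + 11*(-5 + 11))) = -3308*(-1/(-5 + 11*6)) = -3308*(-1/(-5 + 66)) = -3308/((-1*61)) = -3308/(-61) = -3308*(-1/61) = 3308/61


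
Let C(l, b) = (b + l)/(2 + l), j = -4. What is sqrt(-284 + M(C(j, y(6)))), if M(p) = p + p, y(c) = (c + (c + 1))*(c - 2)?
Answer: 2*I*sqrt(83) ≈ 18.221*I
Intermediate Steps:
y(c) = (1 + 2*c)*(-2 + c) (y(c) = (c + (1 + c))*(-2 + c) = (1 + 2*c)*(-2 + c))
C(l, b) = (b + l)/(2 + l)
M(p) = 2*p
sqrt(-284 + M(C(j, y(6)))) = sqrt(-284 + 2*(((-2 - 3*6 + 2*6**2) - 4)/(2 - 4))) = sqrt(-284 + 2*(((-2 - 18 + 2*36) - 4)/(-2))) = sqrt(-284 + 2*(-((-2 - 18 + 72) - 4)/2)) = sqrt(-284 + 2*(-(52 - 4)/2)) = sqrt(-284 + 2*(-1/2*48)) = sqrt(-284 + 2*(-24)) = sqrt(-284 - 48) = sqrt(-332) = 2*I*sqrt(83)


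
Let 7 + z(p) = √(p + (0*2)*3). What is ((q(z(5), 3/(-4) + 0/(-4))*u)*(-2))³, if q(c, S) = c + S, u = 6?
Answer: 1005237 - 320004*√5 ≈ 2.8969e+5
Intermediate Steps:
z(p) = -7 + √p (z(p) = -7 + √(p + (0*2)*3) = -7 + √(p + 0*3) = -7 + √(p + 0) = -7 + √p)
q(c, S) = S + c
((q(z(5), 3/(-4) + 0/(-4))*u)*(-2))³ = ((((3/(-4) + 0/(-4)) + (-7 + √5))*6)*(-2))³ = ((((3*(-¼) + 0*(-¼)) + (-7 + √5))*6)*(-2))³ = ((((-¾ + 0) + (-7 + √5))*6)*(-2))³ = (((-¾ + (-7 + √5))*6)*(-2))³ = (((-31/4 + √5)*6)*(-2))³ = ((-93/2 + 6*√5)*(-2))³ = (93 - 12*√5)³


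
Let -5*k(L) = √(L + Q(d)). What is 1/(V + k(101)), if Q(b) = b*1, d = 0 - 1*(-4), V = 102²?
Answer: 17340/180405353 + √105/541216059 ≈ 9.6136e-5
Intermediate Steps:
V = 10404
d = 4 (d = 0 + 4 = 4)
Q(b) = b
k(L) = -√(4 + L)/5 (k(L) = -√(L + 4)/5 = -√(4 + L)/5)
1/(V + k(101)) = 1/(10404 - √(4 + 101)/5) = 1/(10404 - √105/5)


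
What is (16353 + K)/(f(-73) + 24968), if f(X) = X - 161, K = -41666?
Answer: -25313/24734 ≈ -1.0234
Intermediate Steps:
f(X) = -161 + X
(16353 + K)/(f(-73) + 24968) = (16353 - 41666)/((-161 - 73) + 24968) = -25313/(-234 + 24968) = -25313/24734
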